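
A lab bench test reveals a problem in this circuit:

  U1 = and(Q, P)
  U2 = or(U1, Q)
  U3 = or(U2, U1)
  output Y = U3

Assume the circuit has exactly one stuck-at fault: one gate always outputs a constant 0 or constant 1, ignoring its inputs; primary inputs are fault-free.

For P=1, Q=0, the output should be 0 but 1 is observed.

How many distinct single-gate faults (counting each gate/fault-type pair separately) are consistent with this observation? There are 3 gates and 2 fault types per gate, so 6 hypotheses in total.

Fault-free: U1=0, U2=0, U3=0 → 0. Observed 1.
  U1 stuck-at-0: output 0 ✗
  U1 stuck-at-1: output 1 ✓
  U2 stuck-at-0: output 0 ✗
  U2 stuck-at-1: output 1 ✓
  U3 stuck-at-0: output 0 ✗
  U3 stuck-at-1: output 1 ✓
Consistent faults: {U1 stuck-at-1, U2 stuck-at-1, U3 stuck-at-1} — 3 in all.

3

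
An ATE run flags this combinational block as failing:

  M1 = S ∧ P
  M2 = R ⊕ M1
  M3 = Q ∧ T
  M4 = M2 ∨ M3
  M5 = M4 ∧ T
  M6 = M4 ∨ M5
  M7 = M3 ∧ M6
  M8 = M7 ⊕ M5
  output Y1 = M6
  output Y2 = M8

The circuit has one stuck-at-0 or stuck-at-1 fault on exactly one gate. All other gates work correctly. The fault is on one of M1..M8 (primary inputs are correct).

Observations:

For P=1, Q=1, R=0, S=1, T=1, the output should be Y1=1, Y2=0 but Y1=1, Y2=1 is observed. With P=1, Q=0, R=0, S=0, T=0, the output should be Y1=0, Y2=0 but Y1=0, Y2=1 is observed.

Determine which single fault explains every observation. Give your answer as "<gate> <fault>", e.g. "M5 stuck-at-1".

Fault-free values for test 1 (P=1, Q=1, R=0, S=1, T=1): M1=1, M2=1, M3=1, M4=1, M5=1, M6=1, M7=1, M8=0, giving Y1=1, Y2=0. Observed Y1=1, Y2=1.
Test 1: faults giving observed Y1=1, Y2=1 are {M3 stuck-at-0, M5 stuck-at-0, M7 stuck-at-0, M8 stuck-at-1}.
Test 2 (P=1, Q=0, R=0, S=0, T=0): fault-free M1=0, M2=0, M3=0, M4=0, M5=0, M6=0, M7=0, M8=0 → Y1=0, Y2=0; observed Y1=0, Y2=1. Eliminates M3 stuck-at-0, M5 stuck-at-0, M7 stuck-at-0.
Only M8 stuck-at-1 is consistent with every test.

M8 stuck-at-1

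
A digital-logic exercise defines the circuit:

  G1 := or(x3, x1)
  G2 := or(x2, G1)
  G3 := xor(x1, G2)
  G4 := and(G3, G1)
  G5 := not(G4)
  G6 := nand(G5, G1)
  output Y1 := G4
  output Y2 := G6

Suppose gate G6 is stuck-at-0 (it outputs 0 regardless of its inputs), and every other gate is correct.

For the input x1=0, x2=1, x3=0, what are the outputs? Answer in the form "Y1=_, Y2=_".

Propagate with G6 forced: G1=0, G2=1, G3=1, G4=0, G5=1, G6=0 [stuck-at-0].
So the outputs are Y1=0, Y2=0. (Without the fault they would be Y1=0, Y2=1.)

Y1=0, Y2=0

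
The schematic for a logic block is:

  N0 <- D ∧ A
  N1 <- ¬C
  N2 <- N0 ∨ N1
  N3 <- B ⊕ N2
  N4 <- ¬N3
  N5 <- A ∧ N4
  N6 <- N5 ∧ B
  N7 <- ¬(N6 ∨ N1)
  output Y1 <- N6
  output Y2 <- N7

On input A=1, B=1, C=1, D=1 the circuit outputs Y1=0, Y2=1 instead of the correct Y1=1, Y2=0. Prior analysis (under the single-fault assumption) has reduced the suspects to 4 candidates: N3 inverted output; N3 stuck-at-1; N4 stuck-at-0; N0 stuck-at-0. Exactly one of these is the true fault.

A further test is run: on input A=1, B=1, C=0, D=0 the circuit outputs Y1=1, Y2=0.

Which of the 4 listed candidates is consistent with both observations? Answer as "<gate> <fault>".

N0 stuck-at-0

Evaluate each candidate on input A=1, B=1, C=0, D=0:
  N3 inverted output: N0=0, N1=1, N2=1, N3=1 [inverted output], N4=0, N5=0, N6=0, N7=0 → Y1=0, Y2=0 — eliminated
  N3 stuck-at-1: N0=0, N1=1, N2=1, N3=1 [stuck-at-1], N4=0, N5=0, N6=0, N7=0 → Y1=0, Y2=0 — eliminated
  N4 stuck-at-0: N0=0, N1=1, N2=1, N3=0, N4=0 [stuck-at-0], N5=0, N6=0, N7=0 → Y1=0, Y2=0 — eliminated
  N0 stuck-at-0: N0=0 [stuck-at-0], N1=1, N2=1, N3=0, N4=1, N5=1, N6=1, N7=0 → Y1=1, Y2=0 — matches
Only N0 stuck-at-0 reproduces the observed Y1=1, Y2=0.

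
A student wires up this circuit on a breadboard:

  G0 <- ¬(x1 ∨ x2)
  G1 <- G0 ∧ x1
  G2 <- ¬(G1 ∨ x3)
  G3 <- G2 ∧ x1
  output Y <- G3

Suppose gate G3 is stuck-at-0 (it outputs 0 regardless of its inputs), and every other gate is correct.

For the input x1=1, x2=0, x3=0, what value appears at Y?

0

Propagate with G3 forced: G0=0, G1=0, G2=1, G3=0 [stuck-at-0].
So Y = 0. (Without the fault it would be 1.)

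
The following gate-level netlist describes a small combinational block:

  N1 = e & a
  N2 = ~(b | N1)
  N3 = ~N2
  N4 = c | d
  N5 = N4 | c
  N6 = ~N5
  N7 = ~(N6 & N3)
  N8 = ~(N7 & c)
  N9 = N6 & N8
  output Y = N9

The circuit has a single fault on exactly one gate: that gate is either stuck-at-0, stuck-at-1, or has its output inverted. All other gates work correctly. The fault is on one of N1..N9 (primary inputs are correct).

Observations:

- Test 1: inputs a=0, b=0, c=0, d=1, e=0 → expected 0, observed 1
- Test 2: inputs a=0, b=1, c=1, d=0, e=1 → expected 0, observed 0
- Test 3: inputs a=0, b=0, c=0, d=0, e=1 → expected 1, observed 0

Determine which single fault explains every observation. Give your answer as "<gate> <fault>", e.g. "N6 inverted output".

Fault-free values for test 1 (a=0, b=0, c=0, d=1, e=0): N1=0, N2=1, N3=0, N4=1, N5=1, N6=0, N7=1, N8=1, N9=0, giving Y=0. Observed 1.
Test 1: faults giving observed 1 are {N4 stuck-at-0, N4 inverted output, N5 stuck-at-0, N5 inverted output, N6 stuck-at-1, N6 inverted output, N9 stuck-at-1, N9 inverted output}.
Test 2 (a=0, b=1, c=1, d=0, e=1): fault-free N1=0, N2=0, N3=1, N4=1, N5=1, N6=0, N7=1, N8=0, N9=0 → 0; observed 0. Eliminates N5 stuck-at-0, N5 inverted output, N6 stuck-at-1, N6 inverted output, N9 stuck-at-1, N9 inverted output.
Test 3 (a=0, b=0, c=0, d=0, e=1): fault-free N1=0, N2=1, N3=0, N4=0, N5=0, N6=1, N7=1, N8=1, N9=1 → 1; observed 0. Eliminates N4 stuck-at-0.
Only N4 inverted output is consistent with every test.

N4 inverted output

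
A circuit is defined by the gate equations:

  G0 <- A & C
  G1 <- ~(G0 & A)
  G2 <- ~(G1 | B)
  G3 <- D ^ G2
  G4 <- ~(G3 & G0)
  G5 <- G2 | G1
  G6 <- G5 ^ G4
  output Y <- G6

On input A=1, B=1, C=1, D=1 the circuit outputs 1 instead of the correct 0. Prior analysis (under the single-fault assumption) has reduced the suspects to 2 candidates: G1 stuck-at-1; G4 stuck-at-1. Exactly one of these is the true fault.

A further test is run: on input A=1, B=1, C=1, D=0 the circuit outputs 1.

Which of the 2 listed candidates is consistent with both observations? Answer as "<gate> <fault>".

Evaluate each candidate on input A=1, B=1, C=1, D=0:
  G1 stuck-at-1: G0=1, G1=1 [stuck-at-1], G2=0, G3=0, G4=1, G5=1, G6=0 → 0 — eliminated
  G4 stuck-at-1: G0=1, G1=0, G2=0, G3=0, G4=1 [stuck-at-1], G5=0, G6=1 → 1 — matches
Only G4 stuck-at-1 reproduces the observed 1.

G4 stuck-at-1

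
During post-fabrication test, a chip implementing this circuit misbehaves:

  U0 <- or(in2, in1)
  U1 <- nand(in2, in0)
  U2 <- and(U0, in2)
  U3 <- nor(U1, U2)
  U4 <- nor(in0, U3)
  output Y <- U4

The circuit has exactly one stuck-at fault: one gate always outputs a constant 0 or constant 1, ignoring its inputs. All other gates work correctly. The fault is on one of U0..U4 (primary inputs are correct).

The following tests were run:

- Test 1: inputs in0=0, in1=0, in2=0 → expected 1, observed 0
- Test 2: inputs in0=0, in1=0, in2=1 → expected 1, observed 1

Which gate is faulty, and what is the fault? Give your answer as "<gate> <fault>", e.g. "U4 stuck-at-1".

Fault-free values for test 1 (in0=0, in1=0, in2=0): U0=0, U1=1, U2=0, U3=0, U4=1, giving Y=1. Observed 0.
Test 1: faults giving observed 0 are {U1 stuck-at-0, U3 stuck-at-1, U4 stuck-at-0}.
Test 2 (in0=0, in1=0, in2=1): fault-free U0=1, U1=1, U2=1, U3=0, U4=1 → 1; observed 1. Eliminates U3 stuck-at-1, U4 stuck-at-0.
Only U1 stuck-at-0 is consistent with every test.

U1 stuck-at-0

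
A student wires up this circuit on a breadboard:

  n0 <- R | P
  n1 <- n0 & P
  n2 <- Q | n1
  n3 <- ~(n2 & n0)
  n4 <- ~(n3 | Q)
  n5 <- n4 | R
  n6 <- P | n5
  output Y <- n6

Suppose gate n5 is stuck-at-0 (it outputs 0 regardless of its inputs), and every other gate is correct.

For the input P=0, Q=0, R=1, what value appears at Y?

0

Propagate with n5 forced: n0=1, n1=0, n2=0, n3=1, n4=0, n5=0 [stuck-at-0], n6=0.
So Y = 0. (Without the fault it would be 1.)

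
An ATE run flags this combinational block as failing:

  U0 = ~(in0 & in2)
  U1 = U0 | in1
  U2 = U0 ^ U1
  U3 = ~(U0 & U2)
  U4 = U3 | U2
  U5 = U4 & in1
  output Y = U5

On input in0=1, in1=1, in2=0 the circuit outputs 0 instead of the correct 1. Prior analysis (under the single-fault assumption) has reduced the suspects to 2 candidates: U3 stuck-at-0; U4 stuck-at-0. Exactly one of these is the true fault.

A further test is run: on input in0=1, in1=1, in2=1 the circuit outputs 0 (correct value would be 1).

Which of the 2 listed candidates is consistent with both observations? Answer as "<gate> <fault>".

U4 stuck-at-0

Evaluate each candidate on input in0=1, in1=1, in2=1:
  U3 stuck-at-0: U0=0, U1=1, U2=1, U3=0 [stuck-at-0], U4=1, U5=1 → 1 — eliminated
  U4 stuck-at-0: U0=0, U1=1, U2=1, U3=1, U4=0 [stuck-at-0], U5=0 → 0 — matches
Only U4 stuck-at-0 reproduces the observed 0.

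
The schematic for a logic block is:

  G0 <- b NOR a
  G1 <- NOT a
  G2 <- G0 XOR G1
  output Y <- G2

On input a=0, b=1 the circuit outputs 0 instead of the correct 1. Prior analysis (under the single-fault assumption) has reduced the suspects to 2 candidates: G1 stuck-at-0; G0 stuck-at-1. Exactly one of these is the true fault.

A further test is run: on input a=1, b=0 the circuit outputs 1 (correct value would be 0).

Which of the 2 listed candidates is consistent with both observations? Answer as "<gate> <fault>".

Evaluate each candidate on input a=1, b=0:
  G1 stuck-at-0: G0=0, G1=0 [stuck-at-0], G2=0 → 0 — eliminated
  G0 stuck-at-1: G0=1 [stuck-at-1], G1=0, G2=1 → 1 — matches
Only G0 stuck-at-1 reproduces the observed 1.

G0 stuck-at-1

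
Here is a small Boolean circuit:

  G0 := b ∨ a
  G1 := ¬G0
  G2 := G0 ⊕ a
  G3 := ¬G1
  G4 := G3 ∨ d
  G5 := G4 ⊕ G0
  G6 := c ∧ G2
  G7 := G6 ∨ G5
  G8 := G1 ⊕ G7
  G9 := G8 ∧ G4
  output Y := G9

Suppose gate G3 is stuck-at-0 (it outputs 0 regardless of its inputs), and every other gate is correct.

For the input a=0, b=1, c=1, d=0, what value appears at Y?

0

Propagate with G3 forced: G0=1, G1=0, G2=1, G3=0 [stuck-at-0], G4=0, G5=1, G6=1, G7=1, G8=1, G9=0.
So Y = 0. (Without the fault it would be 1.)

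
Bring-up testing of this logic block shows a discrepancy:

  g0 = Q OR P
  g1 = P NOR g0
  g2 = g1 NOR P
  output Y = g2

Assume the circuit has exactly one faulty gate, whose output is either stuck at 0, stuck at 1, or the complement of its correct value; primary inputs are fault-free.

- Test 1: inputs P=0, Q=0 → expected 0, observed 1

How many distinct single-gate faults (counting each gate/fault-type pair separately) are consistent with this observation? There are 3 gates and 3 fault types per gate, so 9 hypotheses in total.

6

Fault-free: g0=0, g1=1, g2=0 → 0. Observed 1.
  g0 stuck-at-0: output 0 ✗
  g0 stuck-at-1: output 1 ✓
  g0 inverted output: output 1 ✓
  g1 stuck-at-0: output 1 ✓
  g1 stuck-at-1: output 0 ✗
  g1 inverted output: output 1 ✓
  g2 stuck-at-0: output 0 ✗
  g2 stuck-at-1: output 1 ✓
  g2 inverted output: output 1 ✓
Consistent faults: {g0 stuck-at-1, g0 inverted output, g1 stuck-at-0, g1 inverted output, g2 stuck-at-1, g2 inverted output} — 6 in all.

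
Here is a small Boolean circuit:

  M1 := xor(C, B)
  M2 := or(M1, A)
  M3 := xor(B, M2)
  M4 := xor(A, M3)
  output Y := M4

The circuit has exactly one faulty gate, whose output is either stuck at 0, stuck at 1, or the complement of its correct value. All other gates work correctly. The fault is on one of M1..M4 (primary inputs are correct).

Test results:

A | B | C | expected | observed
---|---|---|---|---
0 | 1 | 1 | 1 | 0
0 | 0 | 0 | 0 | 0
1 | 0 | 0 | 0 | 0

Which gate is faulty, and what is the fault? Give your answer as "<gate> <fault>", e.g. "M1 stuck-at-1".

M4 stuck-at-0

Fault-free values for test 1 (A=0, B=1, C=1): M1=0, M2=0, M3=1, M4=1, giving Y=1. Observed 0.
Test 1: faults giving observed 0 are {M1 stuck-at-1, M1 inverted output, M2 stuck-at-1, M2 inverted output, M3 stuck-at-0, M3 inverted output, M4 stuck-at-0, M4 inverted output}.
Test 2 (A=0, B=0, C=0): fault-free M1=0, M2=0, M3=0, M4=0 → 0; observed 0. Eliminates M1 stuck-at-1, M1 inverted output, M2 stuck-at-1, M2 inverted output, M3 inverted output, M4 inverted output.
Test 3 (A=1, B=0, C=0): fault-free M1=0, M2=1, M3=1, M4=0 → 0; observed 0. Eliminates M3 stuck-at-0.
Only M4 stuck-at-0 is consistent with every test.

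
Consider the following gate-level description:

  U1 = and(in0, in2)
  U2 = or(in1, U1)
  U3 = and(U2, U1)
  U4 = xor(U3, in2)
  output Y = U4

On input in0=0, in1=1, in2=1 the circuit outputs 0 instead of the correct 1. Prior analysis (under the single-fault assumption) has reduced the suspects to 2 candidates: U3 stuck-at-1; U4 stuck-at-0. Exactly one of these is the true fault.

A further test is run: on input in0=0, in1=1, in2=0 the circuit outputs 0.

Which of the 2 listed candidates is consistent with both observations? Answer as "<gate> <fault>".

U4 stuck-at-0

Evaluate each candidate on input in0=0, in1=1, in2=0:
  U3 stuck-at-1: U1=0, U2=1, U3=1 [stuck-at-1], U4=1 → 1 — eliminated
  U4 stuck-at-0: U1=0, U2=1, U3=0, U4=0 [stuck-at-0] → 0 — matches
Only U4 stuck-at-0 reproduces the observed 0.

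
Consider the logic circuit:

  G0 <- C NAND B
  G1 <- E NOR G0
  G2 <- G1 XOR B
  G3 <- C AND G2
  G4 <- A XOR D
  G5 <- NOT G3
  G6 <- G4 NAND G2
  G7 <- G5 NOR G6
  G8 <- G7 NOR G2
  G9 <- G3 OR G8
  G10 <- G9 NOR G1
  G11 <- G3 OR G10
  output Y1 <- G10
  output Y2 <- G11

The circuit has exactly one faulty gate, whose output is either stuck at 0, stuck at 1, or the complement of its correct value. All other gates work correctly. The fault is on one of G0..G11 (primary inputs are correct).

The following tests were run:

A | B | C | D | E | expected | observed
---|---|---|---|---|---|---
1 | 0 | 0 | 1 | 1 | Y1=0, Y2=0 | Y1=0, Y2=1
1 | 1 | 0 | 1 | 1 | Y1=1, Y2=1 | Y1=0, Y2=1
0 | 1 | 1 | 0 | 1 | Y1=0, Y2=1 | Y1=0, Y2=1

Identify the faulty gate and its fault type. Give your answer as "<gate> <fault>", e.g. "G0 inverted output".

Fault-free values for test 1 (A=1, B=0, C=0, D=1, E=1): G0=1, G1=0, G2=0, G3=0, G4=0, G5=1, G6=1, G7=0, G8=1, G9=1, G10=0, G11=0, giving Y1=0, Y2=0. Observed Y1=0, Y2=1.
Test 1: faults giving observed Y1=0, Y2=1 are {G3 stuck-at-1, G3 inverted output, G11 stuck-at-1, G11 inverted output}.
Test 2 (A=1, B=1, C=0, D=1, E=1): fault-free G0=1, G1=0, G2=1, G3=0, G4=0, G5=1, G6=1, G7=0, G8=0, G9=0, G10=1, G11=1 → Y1=1, Y2=1; observed Y1=0, Y2=1. Eliminates G11 stuck-at-1, G11 inverted output.
Test 3 (A=0, B=1, C=1, D=0, E=1): fault-free G0=0, G1=0, G2=1, G3=1, G4=0, G5=0, G6=1, G7=0, G8=0, G9=1, G10=0, G11=1 → Y1=0, Y2=1; observed Y1=0, Y2=1. Eliminates G3 inverted output.
Only G3 stuck-at-1 is consistent with every test.

G3 stuck-at-1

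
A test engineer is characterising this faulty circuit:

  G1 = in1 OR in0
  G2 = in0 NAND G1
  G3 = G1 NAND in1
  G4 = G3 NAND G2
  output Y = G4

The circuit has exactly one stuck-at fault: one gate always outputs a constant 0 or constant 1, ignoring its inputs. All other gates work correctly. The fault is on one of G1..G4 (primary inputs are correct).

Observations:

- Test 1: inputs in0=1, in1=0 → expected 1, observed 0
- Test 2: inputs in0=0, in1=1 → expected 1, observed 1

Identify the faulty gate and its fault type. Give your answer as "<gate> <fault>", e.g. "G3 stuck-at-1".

G2 stuck-at-1

Fault-free values for test 1 (in0=1, in1=0): G1=1, G2=0, G3=1, G4=1, giving Y=1. Observed 0.
Test 1: faults giving observed 0 are {G1 stuck-at-0, G2 stuck-at-1, G4 stuck-at-0}.
Test 2 (in0=0, in1=1): fault-free G1=1, G2=1, G3=0, G4=1 → 1; observed 1. Eliminates G1 stuck-at-0, G4 stuck-at-0.
Only G2 stuck-at-1 is consistent with every test.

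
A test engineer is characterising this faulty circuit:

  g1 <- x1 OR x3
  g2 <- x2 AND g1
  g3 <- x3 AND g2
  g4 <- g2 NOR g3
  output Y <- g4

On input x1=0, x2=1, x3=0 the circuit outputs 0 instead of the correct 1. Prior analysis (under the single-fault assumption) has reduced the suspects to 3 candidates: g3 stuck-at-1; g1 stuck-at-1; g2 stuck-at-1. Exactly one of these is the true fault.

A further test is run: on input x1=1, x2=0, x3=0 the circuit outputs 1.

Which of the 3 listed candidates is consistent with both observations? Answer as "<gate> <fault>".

Evaluate each candidate on input x1=1, x2=0, x3=0:
  g3 stuck-at-1: g1=1, g2=0, g3=1 [stuck-at-1], g4=0 → 0 — eliminated
  g1 stuck-at-1: g1=1 [stuck-at-1], g2=0, g3=0, g4=1 → 1 — matches
  g2 stuck-at-1: g1=1, g2=1 [stuck-at-1], g3=0, g4=0 → 0 — eliminated
Only g1 stuck-at-1 reproduces the observed 1.

g1 stuck-at-1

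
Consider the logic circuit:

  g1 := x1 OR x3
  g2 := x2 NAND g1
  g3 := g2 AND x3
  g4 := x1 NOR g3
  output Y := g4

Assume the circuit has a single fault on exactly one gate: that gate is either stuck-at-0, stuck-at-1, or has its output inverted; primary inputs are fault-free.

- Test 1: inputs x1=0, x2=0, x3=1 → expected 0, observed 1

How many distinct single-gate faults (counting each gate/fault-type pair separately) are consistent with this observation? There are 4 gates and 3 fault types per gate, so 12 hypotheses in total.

Fault-free: g1=1, g2=1, g3=1, g4=0 → 0. Observed 1.
  g1 stuck-at-0: output 0 ✗
  g1 stuck-at-1: output 0 ✗
  g1 inverted output: output 0 ✗
  g2 stuck-at-0: output 1 ✓
  g2 stuck-at-1: output 0 ✗
  g2 inverted output: output 1 ✓
  g3 stuck-at-0: output 1 ✓
  g3 stuck-at-1: output 0 ✗
  g3 inverted output: output 1 ✓
  g4 stuck-at-0: output 0 ✗
  g4 stuck-at-1: output 1 ✓
  g4 inverted output: output 1 ✓
Consistent faults: {g2 stuck-at-0, g2 inverted output, g3 stuck-at-0, g3 inverted output, g4 stuck-at-1, g4 inverted output} — 6 in all.

6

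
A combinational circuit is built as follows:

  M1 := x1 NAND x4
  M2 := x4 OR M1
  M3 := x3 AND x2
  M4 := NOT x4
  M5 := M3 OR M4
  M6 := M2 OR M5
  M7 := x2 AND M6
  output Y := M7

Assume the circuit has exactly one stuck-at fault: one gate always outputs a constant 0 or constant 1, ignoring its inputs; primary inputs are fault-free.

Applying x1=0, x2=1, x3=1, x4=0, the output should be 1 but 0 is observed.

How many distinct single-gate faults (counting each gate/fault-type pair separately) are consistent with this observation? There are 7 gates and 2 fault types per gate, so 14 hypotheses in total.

2

Fault-free: M1=1, M2=1, M3=1, M4=1, M5=1, M6=1, M7=1 → 1. Observed 0.
  M1 stuck-at-0: output 1 ✗
  M1 stuck-at-1: output 1 ✗
  M2 stuck-at-0: output 1 ✗
  M2 stuck-at-1: output 1 ✗
  M3 stuck-at-0: output 1 ✗
  M3 stuck-at-1: output 1 ✗
  M4 stuck-at-0: output 1 ✗
  M4 stuck-at-1: output 1 ✗
  M5 stuck-at-0: output 1 ✗
  M5 stuck-at-1: output 1 ✗
  M6 stuck-at-0: output 0 ✓
  M6 stuck-at-1: output 1 ✗
  M7 stuck-at-0: output 0 ✓
  M7 stuck-at-1: output 1 ✗
Consistent faults: {M6 stuck-at-0, M7 stuck-at-0} — 2 in all.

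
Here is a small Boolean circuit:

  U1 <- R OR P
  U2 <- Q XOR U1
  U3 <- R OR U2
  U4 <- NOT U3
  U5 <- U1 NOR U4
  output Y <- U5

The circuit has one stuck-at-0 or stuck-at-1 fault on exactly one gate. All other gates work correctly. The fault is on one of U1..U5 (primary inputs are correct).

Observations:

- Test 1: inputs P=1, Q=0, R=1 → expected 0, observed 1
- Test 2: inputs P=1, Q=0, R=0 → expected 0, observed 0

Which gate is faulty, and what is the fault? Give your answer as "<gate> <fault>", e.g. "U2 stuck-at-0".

Fault-free values for test 1 (P=1, Q=0, R=1): U1=1, U2=1, U3=1, U4=0, U5=0, giving Y=0. Observed 1.
Test 1: faults giving observed 1 are {U1 stuck-at-0, U5 stuck-at-1}.
Test 2 (P=1, Q=0, R=0): fault-free U1=1, U2=1, U3=1, U4=0, U5=0 → 0; observed 0. Eliminates U5 stuck-at-1.
Only U1 stuck-at-0 is consistent with every test.

U1 stuck-at-0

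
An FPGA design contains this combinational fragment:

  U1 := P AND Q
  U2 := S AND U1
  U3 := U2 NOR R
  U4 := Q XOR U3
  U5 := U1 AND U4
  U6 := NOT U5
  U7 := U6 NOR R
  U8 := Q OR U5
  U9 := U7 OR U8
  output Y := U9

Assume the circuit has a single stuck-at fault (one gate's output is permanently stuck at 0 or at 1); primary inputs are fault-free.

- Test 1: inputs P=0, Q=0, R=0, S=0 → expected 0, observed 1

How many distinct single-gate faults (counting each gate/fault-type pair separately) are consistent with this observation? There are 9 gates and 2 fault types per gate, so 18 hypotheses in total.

6

Fault-free: U1=0, U2=0, U3=1, U4=1, U5=0, U6=1, U7=0, U8=0, U9=0 → 0. Observed 1.
  U1: stuck-at-1 ✓; others ✗
  U2: none of the 2 fault types match ✗
  U3: none of the 2 fault types match ✗
  U4: none of the 2 fault types match ✗
  U5: stuck-at-1 ✓; others ✗
  U6: stuck-at-0 ✓; others ✗
  U7: stuck-at-1 ✓; others ✗
  U8: stuck-at-1 ✓; others ✗
  U9: stuck-at-1 ✓; others ✗
Consistent faults: {U1 stuck-at-1, U5 stuck-at-1, U6 stuck-at-0, U7 stuck-at-1, U8 stuck-at-1, U9 stuck-at-1} — 6 in all.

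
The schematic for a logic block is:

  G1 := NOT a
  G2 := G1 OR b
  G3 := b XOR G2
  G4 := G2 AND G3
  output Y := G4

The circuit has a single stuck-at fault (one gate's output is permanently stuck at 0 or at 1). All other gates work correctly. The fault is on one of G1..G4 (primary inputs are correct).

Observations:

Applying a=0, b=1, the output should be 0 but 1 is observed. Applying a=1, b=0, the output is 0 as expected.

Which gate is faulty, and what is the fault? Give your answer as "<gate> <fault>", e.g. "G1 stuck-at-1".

Fault-free values for test 1 (a=0, b=1): G1=1, G2=1, G3=0, G4=0, giving Y=0. Observed 1.
Test 1: faults giving observed 1 are {G3 stuck-at-1, G4 stuck-at-1}.
Test 2 (a=1, b=0): fault-free G1=0, G2=0, G3=0, G4=0 → 0; observed 0. Eliminates G4 stuck-at-1.
Only G3 stuck-at-1 is consistent with every test.

G3 stuck-at-1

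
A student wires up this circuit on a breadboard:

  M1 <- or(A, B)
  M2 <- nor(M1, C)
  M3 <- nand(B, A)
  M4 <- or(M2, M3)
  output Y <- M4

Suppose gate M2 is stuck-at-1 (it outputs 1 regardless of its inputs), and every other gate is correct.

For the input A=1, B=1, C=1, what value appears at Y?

Propagate with M2 forced: M1=1, M2=1 [stuck-at-1], M3=0, M4=1.
So Y = 1. (Without the fault it would be 0.)

1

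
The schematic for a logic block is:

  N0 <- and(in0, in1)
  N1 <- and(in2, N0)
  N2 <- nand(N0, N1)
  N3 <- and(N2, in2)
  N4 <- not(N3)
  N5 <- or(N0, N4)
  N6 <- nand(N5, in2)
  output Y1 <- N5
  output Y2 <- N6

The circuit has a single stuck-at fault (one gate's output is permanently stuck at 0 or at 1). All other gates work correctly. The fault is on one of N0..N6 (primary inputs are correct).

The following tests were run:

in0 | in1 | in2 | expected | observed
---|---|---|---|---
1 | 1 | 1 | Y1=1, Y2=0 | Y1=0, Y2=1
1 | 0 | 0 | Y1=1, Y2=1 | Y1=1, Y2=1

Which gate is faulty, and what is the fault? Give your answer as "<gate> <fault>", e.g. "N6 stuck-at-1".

Fault-free values for test 1 (in0=1, in1=1, in2=1): N0=1, N1=1, N2=0, N3=0, N4=1, N5=1, N6=0, giving Y1=1, Y2=0. Observed Y1=0, Y2=1.
Test 1: faults giving observed Y1=0, Y2=1 are {N0 stuck-at-0, N5 stuck-at-0}.
Test 2 (in0=1, in1=0, in2=0): fault-free N0=0, N1=0, N2=1, N3=0, N4=1, N5=1, N6=1 → Y1=1, Y2=1; observed Y1=1, Y2=1. Eliminates N5 stuck-at-0.
Only N0 stuck-at-0 is consistent with every test.

N0 stuck-at-0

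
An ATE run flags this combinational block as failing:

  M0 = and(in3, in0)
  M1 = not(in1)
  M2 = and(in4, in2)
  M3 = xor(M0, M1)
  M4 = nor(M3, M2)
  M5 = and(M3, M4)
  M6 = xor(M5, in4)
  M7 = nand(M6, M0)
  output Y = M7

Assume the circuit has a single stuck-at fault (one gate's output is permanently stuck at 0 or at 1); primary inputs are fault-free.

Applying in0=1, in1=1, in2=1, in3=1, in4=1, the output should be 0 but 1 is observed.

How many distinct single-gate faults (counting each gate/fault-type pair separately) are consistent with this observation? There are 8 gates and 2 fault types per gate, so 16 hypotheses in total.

Fault-free: M0=1, M1=0, M2=1, M3=1, M4=0, M5=0, M6=1, M7=0 → 0. Observed 1.
  M0: stuck-at-0 ✓; others ✗
  M1: none of the 2 fault types match ✗
  M2: none of the 2 fault types match ✗
  M3: none of the 2 fault types match ✗
  M4: stuck-at-1 ✓; others ✗
  M5: stuck-at-1 ✓; others ✗
  M6: stuck-at-0 ✓; others ✗
  M7: stuck-at-1 ✓; others ✗
Consistent faults: {M0 stuck-at-0, M4 stuck-at-1, M5 stuck-at-1, M6 stuck-at-0, M7 stuck-at-1} — 5 in all.

5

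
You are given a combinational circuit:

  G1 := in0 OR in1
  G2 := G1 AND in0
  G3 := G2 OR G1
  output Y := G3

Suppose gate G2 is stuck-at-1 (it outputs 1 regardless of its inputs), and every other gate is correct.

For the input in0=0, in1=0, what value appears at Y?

1

Propagate with G2 forced: G1=0, G2=1 [stuck-at-1], G3=1.
So Y = 1. (Without the fault it would be 0.)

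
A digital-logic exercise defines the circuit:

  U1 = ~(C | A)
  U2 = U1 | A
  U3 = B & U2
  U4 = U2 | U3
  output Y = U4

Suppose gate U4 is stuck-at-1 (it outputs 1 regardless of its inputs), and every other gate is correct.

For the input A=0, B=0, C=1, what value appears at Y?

Propagate with U4 forced: U1=0, U2=0, U3=0, U4=1 [stuck-at-1].
So Y = 1. (Without the fault it would be 0.)

1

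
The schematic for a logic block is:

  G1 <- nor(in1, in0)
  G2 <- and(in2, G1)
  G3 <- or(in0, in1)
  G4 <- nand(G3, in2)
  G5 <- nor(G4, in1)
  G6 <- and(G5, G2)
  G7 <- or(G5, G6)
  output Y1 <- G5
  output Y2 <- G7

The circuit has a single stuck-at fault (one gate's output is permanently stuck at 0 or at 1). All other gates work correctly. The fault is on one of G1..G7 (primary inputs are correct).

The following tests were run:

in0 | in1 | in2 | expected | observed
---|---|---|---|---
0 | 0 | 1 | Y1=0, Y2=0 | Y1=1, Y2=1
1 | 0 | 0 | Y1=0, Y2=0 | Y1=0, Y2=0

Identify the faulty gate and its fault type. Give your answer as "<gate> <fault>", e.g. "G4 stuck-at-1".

G3 stuck-at-1

Fault-free values for test 1 (in0=0, in1=0, in2=1): G1=1, G2=1, G3=0, G4=1, G5=0, G6=0, G7=0, giving Y1=0, Y2=0. Observed Y1=1, Y2=1.
Test 1: faults giving observed Y1=1, Y2=1 are {G3 stuck-at-1, G4 stuck-at-0, G5 stuck-at-1}.
Test 2 (in0=1, in1=0, in2=0): fault-free G1=0, G2=0, G3=1, G4=1, G5=0, G6=0, G7=0 → Y1=0, Y2=0; observed Y1=0, Y2=0. Eliminates G4 stuck-at-0, G5 stuck-at-1.
Only G3 stuck-at-1 is consistent with every test.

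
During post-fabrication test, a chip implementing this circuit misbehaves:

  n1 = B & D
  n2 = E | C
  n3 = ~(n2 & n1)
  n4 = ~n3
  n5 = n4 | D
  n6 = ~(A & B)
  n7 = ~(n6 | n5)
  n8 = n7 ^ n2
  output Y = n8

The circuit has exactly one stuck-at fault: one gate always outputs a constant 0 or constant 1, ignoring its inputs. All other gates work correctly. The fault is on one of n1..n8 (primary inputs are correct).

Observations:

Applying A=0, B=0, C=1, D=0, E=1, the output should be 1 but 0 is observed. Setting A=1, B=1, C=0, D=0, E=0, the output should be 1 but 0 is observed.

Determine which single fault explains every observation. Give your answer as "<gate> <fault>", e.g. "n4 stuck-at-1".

n8 stuck-at-0

Fault-free values for test 1 (A=0, B=0, C=1, D=0, E=1): n1=0, n2=1, n3=1, n4=0, n5=0, n6=1, n7=0, n8=1, giving Y=1. Observed 0.
Test 1: faults giving observed 0 are {n2 stuck-at-0, n6 stuck-at-0, n7 stuck-at-1, n8 stuck-at-0}.
Test 2 (A=1, B=1, C=0, D=0, E=0): fault-free n1=0, n2=0, n3=1, n4=0, n5=0, n6=0, n7=1, n8=1 → 1; observed 0. Eliminates n2 stuck-at-0, n6 stuck-at-0, n7 stuck-at-1.
Only n8 stuck-at-0 is consistent with every test.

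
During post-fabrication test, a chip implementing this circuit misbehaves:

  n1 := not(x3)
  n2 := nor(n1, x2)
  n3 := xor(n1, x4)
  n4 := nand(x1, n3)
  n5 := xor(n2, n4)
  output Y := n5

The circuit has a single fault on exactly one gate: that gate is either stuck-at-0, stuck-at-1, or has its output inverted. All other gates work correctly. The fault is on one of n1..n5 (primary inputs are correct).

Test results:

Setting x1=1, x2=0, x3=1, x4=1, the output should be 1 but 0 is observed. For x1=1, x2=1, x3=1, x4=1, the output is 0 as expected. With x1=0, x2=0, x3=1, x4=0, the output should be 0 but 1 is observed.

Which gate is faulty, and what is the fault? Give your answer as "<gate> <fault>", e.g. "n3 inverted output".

Fault-free values for test 1 (x1=1, x2=0, x3=1, x4=1): n1=0, n2=1, n3=1, n4=0, n5=1, giving Y=1. Observed 0.
Test 1: faults giving observed 0 are {n2 stuck-at-0, n2 inverted output, n3 stuck-at-0, n3 inverted output, n4 stuck-at-1, n4 inverted output, n5 stuck-at-0, n5 inverted output}.
Test 2 (x1=1, x2=1, x3=1, x4=1): fault-free n1=0, n2=0, n3=1, n4=0, n5=0 → 0; observed 0. Eliminates n2 inverted output, n3 stuck-at-0, n3 inverted output, n4 stuck-at-1, n4 inverted output, n5 inverted output.
Test 3 (x1=0, x2=0, x3=1, x4=0): fault-free n1=0, n2=1, n3=0, n4=1, n5=0 → 0; observed 1. Eliminates n5 stuck-at-0.
Only n2 stuck-at-0 is consistent with every test.

n2 stuck-at-0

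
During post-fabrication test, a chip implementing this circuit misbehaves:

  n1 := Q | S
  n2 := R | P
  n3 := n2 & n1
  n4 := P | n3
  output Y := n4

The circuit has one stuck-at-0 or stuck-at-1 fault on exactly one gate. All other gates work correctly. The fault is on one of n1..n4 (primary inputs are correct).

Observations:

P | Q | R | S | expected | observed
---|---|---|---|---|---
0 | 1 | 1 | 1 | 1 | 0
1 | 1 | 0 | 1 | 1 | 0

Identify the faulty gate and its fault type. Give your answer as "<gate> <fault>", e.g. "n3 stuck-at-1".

Fault-free values for test 1 (P=0, Q=1, R=1, S=1): n1=1, n2=1, n3=1, n4=1, giving Y=1. Observed 0.
Test 1: faults giving observed 0 are {n1 stuck-at-0, n2 stuck-at-0, n3 stuck-at-0, n4 stuck-at-0}.
Test 2 (P=1, Q=1, R=0, S=1): fault-free n1=1, n2=1, n3=1, n4=1 → 1; observed 0. Eliminates n1 stuck-at-0, n2 stuck-at-0, n3 stuck-at-0.
Only n4 stuck-at-0 is consistent with every test.

n4 stuck-at-0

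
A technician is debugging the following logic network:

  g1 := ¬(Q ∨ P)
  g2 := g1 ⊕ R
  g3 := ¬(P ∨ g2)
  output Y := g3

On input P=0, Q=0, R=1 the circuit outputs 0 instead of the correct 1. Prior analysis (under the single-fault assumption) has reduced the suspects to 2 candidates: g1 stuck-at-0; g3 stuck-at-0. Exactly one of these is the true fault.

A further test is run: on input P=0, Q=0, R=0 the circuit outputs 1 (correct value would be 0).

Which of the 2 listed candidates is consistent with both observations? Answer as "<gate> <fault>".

g1 stuck-at-0

Evaluate each candidate on input P=0, Q=0, R=0:
  g1 stuck-at-0: g1=0 [stuck-at-0], g2=0, g3=1 → 1 — matches
  g3 stuck-at-0: g1=1, g2=1, g3=0 [stuck-at-0] → 0 — eliminated
Only g1 stuck-at-0 reproduces the observed 1.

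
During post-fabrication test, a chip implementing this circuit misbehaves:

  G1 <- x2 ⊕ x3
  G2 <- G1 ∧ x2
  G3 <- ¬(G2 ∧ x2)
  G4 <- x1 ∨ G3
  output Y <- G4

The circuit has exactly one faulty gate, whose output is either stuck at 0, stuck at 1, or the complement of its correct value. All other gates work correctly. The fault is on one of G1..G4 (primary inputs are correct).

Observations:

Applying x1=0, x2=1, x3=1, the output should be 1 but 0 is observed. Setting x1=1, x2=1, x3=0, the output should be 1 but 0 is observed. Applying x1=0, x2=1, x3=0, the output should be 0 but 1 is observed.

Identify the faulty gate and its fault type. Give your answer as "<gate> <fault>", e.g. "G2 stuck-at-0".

G4 inverted output

Fault-free values for test 1 (x1=0, x2=1, x3=1): G1=0, G2=0, G3=1, G4=1, giving Y=1. Observed 0.
Test 1: faults giving observed 0 are {G1 stuck-at-1, G1 inverted output, G2 stuck-at-1, G2 inverted output, G3 stuck-at-0, G3 inverted output, G4 stuck-at-0, G4 inverted output}.
Test 2 (x1=1, x2=1, x3=0): fault-free G1=1, G2=1, G3=0, G4=1 → 1; observed 0. Eliminates G1 stuck-at-1, G1 inverted output, G2 stuck-at-1, G2 inverted output, G3 stuck-at-0, G3 inverted output.
Test 3 (x1=0, x2=1, x3=0): fault-free G1=1, G2=1, G3=0, G4=0 → 0; observed 1. Eliminates G4 stuck-at-0.
Only G4 inverted output is consistent with every test.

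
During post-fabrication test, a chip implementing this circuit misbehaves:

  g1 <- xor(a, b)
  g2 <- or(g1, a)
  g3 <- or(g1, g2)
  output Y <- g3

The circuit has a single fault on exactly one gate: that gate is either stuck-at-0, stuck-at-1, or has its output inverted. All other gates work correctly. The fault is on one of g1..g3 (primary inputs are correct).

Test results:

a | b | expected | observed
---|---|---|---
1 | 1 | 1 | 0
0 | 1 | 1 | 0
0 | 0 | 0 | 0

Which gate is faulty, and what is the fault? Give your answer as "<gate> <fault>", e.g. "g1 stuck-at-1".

g3 stuck-at-0

Fault-free values for test 1 (a=1, b=1): g1=0, g2=1, g3=1, giving Y=1. Observed 0.
Test 1: faults giving observed 0 are {g2 stuck-at-0, g2 inverted output, g3 stuck-at-0, g3 inverted output}.
Test 2 (a=0, b=1): fault-free g1=1, g2=1, g3=1 → 1; observed 0. Eliminates g2 stuck-at-0, g2 inverted output.
Test 3 (a=0, b=0): fault-free g1=0, g2=0, g3=0 → 0; observed 0. Eliminates g3 inverted output.
Only g3 stuck-at-0 is consistent with every test.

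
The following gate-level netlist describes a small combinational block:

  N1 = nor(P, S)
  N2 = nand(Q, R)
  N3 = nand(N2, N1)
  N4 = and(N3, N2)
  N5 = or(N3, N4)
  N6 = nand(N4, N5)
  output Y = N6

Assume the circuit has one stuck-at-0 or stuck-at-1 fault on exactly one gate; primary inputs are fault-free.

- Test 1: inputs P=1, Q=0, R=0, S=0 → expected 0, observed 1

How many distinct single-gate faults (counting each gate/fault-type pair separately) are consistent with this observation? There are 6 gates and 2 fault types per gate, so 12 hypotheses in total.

6

Fault-free: N1=0, N2=1, N3=1, N4=1, N5=1, N6=0 → 0. Observed 1.
  N1 stuck-at-0: output 0 ✗
  N1 stuck-at-1: output 1 ✓
  N2 stuck-at-0: output 1 ✓
  N2 stuck-at-1: output 0 ✗
  N3 stuck-at-0: output 1 ✓
  N3 stuck-at-1: output 0 ✗
  N4 stuck-at-0: output 1 ✓
  N4 stuck-at-1: output 0 ✗
  N5 stuck-at-0: output 1 ✓
  N5 stuck-at-1: output 0 ✗
  N6 stuck-at-0: output 0 ✗
  N6 stuck-at-1: output 1 ✓
Consistent faults: {N1 stuck-at-1, N2 stuck-at-0, N3 stuck-at-0, N4 stuck-at-0, N5 stuck-at-0, N6 stuck-at-1} — 6 in all.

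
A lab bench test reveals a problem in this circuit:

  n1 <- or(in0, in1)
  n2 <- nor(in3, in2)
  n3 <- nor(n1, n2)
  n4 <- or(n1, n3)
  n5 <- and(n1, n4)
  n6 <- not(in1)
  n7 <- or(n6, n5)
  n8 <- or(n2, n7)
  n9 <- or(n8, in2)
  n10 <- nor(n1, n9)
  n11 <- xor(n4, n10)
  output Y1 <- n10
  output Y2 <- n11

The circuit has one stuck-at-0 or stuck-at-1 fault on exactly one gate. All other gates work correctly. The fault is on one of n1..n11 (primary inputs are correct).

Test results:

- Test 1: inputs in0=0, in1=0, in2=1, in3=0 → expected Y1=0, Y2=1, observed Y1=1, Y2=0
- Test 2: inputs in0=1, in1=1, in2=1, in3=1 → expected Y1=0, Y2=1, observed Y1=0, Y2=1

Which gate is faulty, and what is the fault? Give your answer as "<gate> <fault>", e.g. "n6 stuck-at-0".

Fault-free values for test 1 (in0=0, in1=0, in2=1, in3=0): n1=0, n2=0, n3=1, n4=1, n5=0, n6=1, n7=1, n8=1, n9=1, n10=0, n11=1, giving Y1=0, Y2=1. Observed Y1=1, Y2=0.
Test 1: faults giving observed Y1=1, Y2=0 are {n9 stuck-at-0, n10 stuck-at-1}.
Test 2 (in0=1, in1=1, in2=1, in3=1): fault-free n1=1, n2=0, n3=0, n4=1, n5=1, n6=0, n7=1, n8=1, n9=1, n10=0, n11=1 → Y1=0, Y2=1; observed Y1=0, Y2=1. Eliminates n10 stuck-at-1.
Only n9 stuck-at-0 is consistent with every test.

n9 stuck-at-0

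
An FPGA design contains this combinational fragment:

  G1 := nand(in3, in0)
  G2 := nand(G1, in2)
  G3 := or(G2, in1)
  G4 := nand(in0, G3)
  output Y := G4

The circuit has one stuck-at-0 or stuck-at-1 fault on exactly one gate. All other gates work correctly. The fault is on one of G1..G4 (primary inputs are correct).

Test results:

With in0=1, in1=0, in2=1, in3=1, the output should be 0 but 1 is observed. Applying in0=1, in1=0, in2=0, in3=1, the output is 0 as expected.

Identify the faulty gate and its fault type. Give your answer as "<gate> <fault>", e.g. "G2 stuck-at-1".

G1 stuck-at-1

Fault-free values for test 1 (in0=1, in1=0, in2=1, in3=1): G1=0, G2=1, G3=1, G4=0, giving Y=0. Observed 1.
Test 1: faults giving observed 1 are {G1 stuck-at-1, G2 stuck-at-0, G3 stuck-at-0, G4 stuck-at-1}.
Test 2 (in0=1, in1=0, in2=0, in3=1): fault-free G1=0, G2=1, G3=1, G4=0 → 0; observed 0. Eliminates G2 stuck-at-0, G3 stuck-at-0, G4 stuck-at-1.
Only G1 stuck-at-1 is consistent with every test.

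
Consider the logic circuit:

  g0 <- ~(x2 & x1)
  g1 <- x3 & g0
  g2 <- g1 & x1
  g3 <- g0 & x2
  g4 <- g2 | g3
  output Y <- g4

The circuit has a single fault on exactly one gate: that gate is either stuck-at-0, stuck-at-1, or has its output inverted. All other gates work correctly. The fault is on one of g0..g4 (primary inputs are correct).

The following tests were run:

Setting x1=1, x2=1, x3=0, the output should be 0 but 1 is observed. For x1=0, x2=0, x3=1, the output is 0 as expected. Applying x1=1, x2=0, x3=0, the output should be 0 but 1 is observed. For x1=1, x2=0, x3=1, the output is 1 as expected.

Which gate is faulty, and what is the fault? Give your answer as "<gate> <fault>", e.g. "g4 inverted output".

g1 stuck-at-1

Fault-free values for test 1 (x1=1, x2=1, x3=0): g0=0, g1=0, g2=0, g3=0, g4=0, giving Y=0. Observed 1.
Test 1: faults giving observed 1 are {g0 stuck-at-1, g0 inverted output, g1 stuck-at-1, g1 inverted output, g2 stuck-at-1, g2 inverted output, g3 stuck-at-1, g3 inverted output, g4 stuck-at-1, g4 inverted output}.
Test 2 (x1=0, x2=0, x3=1): fault-free g0=1, g1=1, g2=0, g3=0, g4=0 → 0; observed 0. Eliminates g2 stuck-at-1, g2 inverted output, g3 stuck-at-1, g3 inverted output, g4 stuck-at-1, g4 inverted output.
Test 3 (x1=1, x2=0, x3=0): fault-free g0=1, g1=0, g2=0, g3=0, g4=0 → 0; observed 1. Eliminates g0 stuck-at-1, g0 inverted output.
Test 4 (x1=1, x2=0, x3=1): fault-free g0=1, g1=1, g2=1, g3=0, g4=1 → 1; observed 1. Eliminates g1 inverted output.
Only g1 stuck-at-1 is consistent with every test.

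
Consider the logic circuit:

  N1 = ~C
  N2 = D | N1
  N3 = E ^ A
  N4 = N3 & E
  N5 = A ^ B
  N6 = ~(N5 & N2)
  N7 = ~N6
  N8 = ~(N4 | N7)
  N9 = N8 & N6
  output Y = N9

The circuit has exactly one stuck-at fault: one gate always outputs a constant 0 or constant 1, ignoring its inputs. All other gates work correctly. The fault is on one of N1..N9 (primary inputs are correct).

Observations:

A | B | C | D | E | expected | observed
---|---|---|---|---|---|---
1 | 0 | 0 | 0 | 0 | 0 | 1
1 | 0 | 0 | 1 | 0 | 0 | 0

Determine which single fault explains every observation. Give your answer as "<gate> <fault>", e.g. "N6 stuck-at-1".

N1 stuck-at-0

Fault-free values for test 1 (A=1, B=0, C=0, D=0, E=0): N1=1, N2=1, N3=1, N4=0, N5=1, N6=0, N7=1, N8=0, N9=0, giving Y=0. Observed 1.
Test 1: faults giving observed 1 are {N1 stuck-at-0, N2 stuck-at-0, N5 stuck-at-0, N6 stuck-at-1, N9 stuck-at-1}.
Test 2 (A=1, B=0, C=0, D=1, E=0): fault-free N1=1, N2=1, N3=1, N4=0, N5=1, N6=0, N7=1, N8=0, N9=0 → 0; observed 0. Eliminates N2 stuck-at-0, N5 stuck-at-0, N6 stuck-at-1, N9 stuck-at-1.
Only N1 stuck-at-0 is consistent with every test.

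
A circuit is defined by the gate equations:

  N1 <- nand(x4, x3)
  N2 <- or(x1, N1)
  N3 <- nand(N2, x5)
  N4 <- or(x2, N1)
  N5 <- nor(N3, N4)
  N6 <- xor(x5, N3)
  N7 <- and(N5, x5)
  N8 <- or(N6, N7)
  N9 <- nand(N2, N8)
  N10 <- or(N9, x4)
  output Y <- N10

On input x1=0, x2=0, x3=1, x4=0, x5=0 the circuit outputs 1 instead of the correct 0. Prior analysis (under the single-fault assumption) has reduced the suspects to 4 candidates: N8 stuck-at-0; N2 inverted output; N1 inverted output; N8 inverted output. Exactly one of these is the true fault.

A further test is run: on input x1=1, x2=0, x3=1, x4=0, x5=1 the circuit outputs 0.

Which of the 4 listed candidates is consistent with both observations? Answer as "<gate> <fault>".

N1 inverted output

Evaluate each candidate on input x1=1, x2=0, x3=1, x4=0, x5=1:
  N8 stuck-at-0: N1=1, N2=1, N3=0, N4=1, N5=0, N6=1, N7=0, N8=0 [stuck-at-0], N9=1, N10=1 → 1 — eliminated
  N2 inverted output: N1=1, N2=0 [inverted output], N3=1, N4=1, N5=0, N6=0, N7=0, N8=0, N9=1, N10=1 → 1 — eliminated
  N1 inverted output: N1=0 [inverted output], N2=1, N3=0, N4=0, N5=1, N6=1, N7=1, N8=1, N9=0, N10=0 → 0 — matches
  N8 inverted output: N1=1, N2=1, N3=0, N4=1, N5=0, N6=1, N7=0, N8=0 [inverted output], N9=1, N10=1 → 1 — eliminated
Only N1 inverted output reproduces the observed 0.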